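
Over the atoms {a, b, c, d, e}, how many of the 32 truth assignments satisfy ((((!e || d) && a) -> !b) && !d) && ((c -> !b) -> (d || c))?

Initial set: {T (((((!e || d) && a) -> !b) && !d) && ((c -> !b) -> (d || c)))}.
T (((((!e || d) && a) -> !b) && !d) && ((c -> !b) -> (d || c))): α-rule — add T ((((!e || d) && a) -> !b) && !d), T ((c -> !b) -> (d || c)).
T ((((!e || d) && a) -> !b) && !d): α-rule — add T (((!e || d) && a) -> !b), T !d.
T ((c -> !b) -> (d || c)): β-rule — branch into F (c -> !b)  //  T (d || c).
  branch 1 (add F (c -> !b)):
    F (c -> !b): α-rule — add T c, F !b.
    T (((!e || d) && a) -> !b): β-rule — branch into F ((!e || d) && a)  //  T !b.
      branch 1.1 (add F ((!e || d) && a)):
        F ((!e || d) && a): β-rule — branch into F (!e || d)  //  F a.
          branch 1.1.1 (add F (!e || d)):
            F (!e || d): α-rule — add F !e, F d.
            ○ open, literals {b=1, c=1, d=0, e=1}.
          branch 1.1.2 (add F a):
            ○ open, literals {a=0, b=1, c=1, d=0}.
      branch 1.2 (add T !b):
        × closes — contains both b and !b.
  branch 2 (add T (d || c)):
    T (((!e || d) && a) -> !b): β-rule — branch into F ((!e || d) && a)  //  T !b.
      branch 2.1 (add F ((!e || d) && a)):
        T (d || c): β-rule — branch into T d  //  T c.
          branch 2.1.1 (add T d):
            × closes — contains both d and !d.
          branch 2.1.2 (add T c):
            F ((!e || d) && a): β-rule — branch into F (!e || d)  //  F a.
              branch 2.1.2.1 (add F (!e || d)):
                F (!e || d): α-rule — add F !e, F d.
                ○ open, literals {c=1, d=0, e=1}.
              branch 2.1.2.2 (add F a):
                ○ open, literals {a=0, c=1, d=0}.
      branch 2.2 (add T !b):
        T (d || c): β-rule — branch into T d  //  T c.
          branch 2.2.1 (add T d):
            × closes — contains both d and !d.
          branch 2.2.2 (add T c):
            ○ open, literals {b=0, c=1, d=0}.
3 branches closed, 5 open.
Each open branch fixes some atoms; the unmentioned ones are free. Counting distinct full assignments: branch {b=1, c=1, d=0, e=1} (a) contributes 2 new; branch {a=0, b=1, c=1, d=0} (e) contributes 1 new; branch {c=1, d=0, e=1} (a, b) contributes 2 new; branch {a=0, c=1, d=0} (b, e) contributes 1 new; branch {b=0, c=1, d=0} (a, e) contributes 1 new. Total: 7.

7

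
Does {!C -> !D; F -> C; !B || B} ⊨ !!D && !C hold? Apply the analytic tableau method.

No

Initial set: {T (!C -> !D); T (F -> C); T (!B || B); F (!!D && !C)}.
T (!C -> !D): β-rule — branch into F !C  //  T !D.
  branch 1 (add F !C):
    T (F -> C): β-rule — branch into F F  //  T C.
      branch 1.1 (add F F):
        T (!B || B): β-rule — branch into T !B  //  T B.
          branch 1.1.1 (add T !B):
            F (!!D && !C): β-rule — branch into F !!D  //  F !C.
              branch 1.1.1.1 (add F !!D):
                F !!D: drop double negation, giving F D.
                ○ open, literals {B=F, C=T, D=F, F=F}.
              branch 1.1.1.2 (add F !C):
                ○ open, literals {B=F, C=T, F=F}.
          branch 1.1.2 (add T B):
            F (!!D && !C): β-rule — branch into F !!D  //  F !C.
              branch 1.1.2.1 (add F !!D):
                F !!D: drop double negation, giving F D.
                ○ open, literals {B=T, C=T, D=F, F=F}.
              branch 1.1.2.2 (add F !C):
                ○ open, literals {B=T, C=T, F=F}.
      branch 1.2 (add T C):
        T (!B || B): β-rule — branch into T !B  //  T B.
          branch 1.2.1 (add T !B):
            F (!!D && !C): β-rule — branch into F !!D  //  F !C.
              branch 1.2.1.1 (add F !!D):
                F !!D: drop double negation, giving F D.
                ○ open, literals {B=F, C=T, D=F}.
              branch 1.2.1.2 (add F !C):
                ○ open, literals {B=F, C=T}.
          branch 1.2.2 (add T B):
            F (!!D && !C): β-rule — branch into F !!D  //  F !C.
              branch 1.2.2.1 (add F !!D):
                F !!D: drop double negation, giving F D.
                ○ open, literals {B=T, C=T, D=F}.
              branch 1.2.2.2 (add F !C):
                ○ open, literals {B=T, C=T}.
  branch 2 (add T !D):
    T (F -> C): β-rule — branch into F F  //  T C.
      branch 2.1 (add F F):
        T (!B || B): β-rule — branch into T !B  //  T B.
          branch 2.1.1 (add T !B):
            F (!!D && !C): β-rule — branch into F !!D  //  F !C.
              branch 2.1.1.1 (add F !!D):
                F !!D: drop double negation, giving F D.
                ○ open, literals {B=F, D=F, F=F}.
              branch 2.1.1.2 (add F !C):
                ○ open, literals {B=F, C=T, D=F, F=F}.
          branch 2.1.2 (add T B):
            F (!!D && !C): β-rule — branch into F !!D  //  F !C.
              branch 2.1.2.1 (add F !!D):
                F !!D: drop double negation, giving F D.
                ○ open, literals {B=T, D=F, F=F}.
              branch 2.1.2.2 (add F !C):
                ○ open, literals {B=T, C=T, D=F, F=F}.
      branch 2.2 (add T C):
        T (!B || B): β-rule — branch into T !B  //  T B.
          branch 2.2.1 (add T !B):
            F (!!D && !C): β-rule — branch into F !!D  //  F !C.
              branch 2.2.1.1 (add F !!D):
                F !!D: drop double negation, giving F D.
                ○ open, literals {B=F, C=T, D=F}.
              branch 2.2.1.2 (add F !C):
                ○ open, literals {B=F, C=T, D=F}.
          branch 2.2.2 (add T B):
            F (!!D && !C): β-rule — branch into F !!D  //  F !C.
              branch 2.2.2.1 (add F !!D):
                F !!D: drop double negation, giving F D.
                ○ open, literals {B=T, C=T, D=F}.
              branch 2.2.2.2 (add F !C):
                ○ open, literals {B=T, C=T, D=F}.
0 branches closed, 16 open.
An open branch gives a countermodel: B=F, C=T, D=F, F=F (unmentioned atoms arbitrary); the premises hold there but the conclusion fails.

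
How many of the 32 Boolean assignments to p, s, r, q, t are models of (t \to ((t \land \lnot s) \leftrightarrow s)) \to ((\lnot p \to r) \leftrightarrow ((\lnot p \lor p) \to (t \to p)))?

28

Initial set: {T ((t \to ((t \land \lnot s) \leftrightarrow s)) \to ((\lnot p \to r) \leftrightarrow ((\lnot p \lor p) \to (t \to p))))}.
T ((t \to ((t \land \lnot s) \leftrightarrow s)) \to ((\lnot p \to r) \leftrightarrow ((\lnot p \lor p) \to (t \to p)))): β-rule — branch into F (t \to ((t \land \lnot s) \leftrightarrow s))  //  T ((\lnot p \to r) \leftrightarrow ((\lnot p \lor p) \to (t \to p))).
  branch 1 (add F (t \to ((t \land \lnot s) \leftrightarrow s))):
    F (t \to ((t \land \lnot s) \leftrightarrow s)): α-rule — add T t, F ((t \land \lnot s) \leftrightarrow s).
    F ((t \land \lnot s) \leftrightarrow s): β-rule — branch into T (t \land \lnot s), F s  //  F (t \land \lnot s), T s.
      branch 1.1 (add T (t \land \lnot s), F s):
        T (t \land \lnot s): α-rule — add T t, T \lnot s.
        ○ open, literals {s=0, t=1}.
      branch 1.2 (add F (t \land \lnot s), T s):
        F (t \land \lnot s): β-rule — branch into F t  //  F \lnot s.
          branch 1.2.1 (add F t):
            × closes — contains both t and \lnot t.
          branch 1.2.2 (add F \lnot s):
            ○ open, literals {s=1, t=1}.
  branch 2 (add T ((\lnot p \to r) \leftrightarrow ((\lnot p \lor p) \to (t \to p)))):
    T ((\lnot p \to r) \leftrightarrow ((\lnot p \lor p) \to (t \to p))): β-rule — branch into T (\lnot p \to r), T ((\lnot p \lor p) \to (t \to p))  //  F (\lnot p \to r), F ((\lnot p \lor p) \to (t \to p)).
      branch 2.1 (add T (\lnot p \to r), T ((\lnot p \lor p) \to (t \to p))):
        T (\lnot p \to r): β-rule — branch into F \lnot p  //  T r.
          branch 2.1.1 (add F \lnot p):
            T ((\lnot p \lor p) \to (t \to p)): β-rule — branch into F (\lnot p \lor p)  //  T (t \to p).
              branch 2.1.1.1 (add F (\lnot p \lor p)):
                F (\lnot p \lor p): α-rule — add F \lnot p, F p.
                × closes — contains both p and \lnot p.
              branch 2.1.1.2 (add T (t \to p)):
                T (t \to p): β-rule — branch into F t  //  T p.
                  branch 2.1.1.2.1 (add F t):
                    ○ open, literals {p=1, t=0}.
                  branch 2.1.1.2.2 (add T p):
                    ○ open, literals {p=1}.
          branch 2.1.2 (add T r):
            T ((\lnot p \lor p) \to (t \to p)): β-rule — branch into F (\lnot p \lor p)  //  T (t \to p).
              branch 2.1.2.1 (add F (\lnot p \lor p)):
                F (\lnot p \lor p): α-rule — add F \lnot p, F p.
                × closes — contains both p and \lnot p.
              branch 2.1.2.2 (add T (t \to p)):
                T (t \to p): β-rule — branch into F t  //  T p.
                  branch 2.1.2.2.1 (add F t):
                    ○ open, literals {r=1, t=0}.
                  branch 2.1.2.2.2 (add T p):
                    ○ open, literals {p=1, r=1}.
      branch 2.2 (add F (\lnot p \to r), F ((\lnot p \lor p) \to (t \to p))):
        F (\lnot p \to r): α-rule — add T \lnot p, F r.
        F ((\lnot p \lor p) \to (t \to p)): α-rule — add T (\lnot p \lor p), F (t \to p).
        F (t \to p): α-rule — add T t, F p.
        T (\lnot p \lor p): β-rule — branch into T \lnot p  //  T p.
          branch 2.2.1 (add T \lnot p):
            ○ open, literals {p=0, r=0, t=1}.
          branch 2.2.2 (add T p):
            × closes — contains both p and \lnot p.
4 branches closed, 7 open.
Each open branch fixes some atoms; the unmentioned ones are free. Counting distinct full assignments: branch {s=0, t=1} (p, r, q) contributes 8 new; branch {s=1, t=1} (p, r, q) contributes 8 new; branch {p=1, t=0} (s, r, q) contributes 8 new; branch {p=1} (s, r, q, t) contributes 0 new; branch {r=1, t=0} (p, s, q) contributes 4 new; branch {p=1, r=1} (s, q, t) contributes 0 new; branch {p=0, r=0, t=1} (s, q) contributes 0 new. Total: 28.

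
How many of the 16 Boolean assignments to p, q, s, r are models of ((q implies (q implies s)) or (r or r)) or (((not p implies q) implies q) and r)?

Initial set: {(((q implies (q implies s)) or (r or r)) or (((not p implies q) implies q) and r))}.
(((q implies (q implies s)) or (r or r)) or (((not p implies q) implies q) and r)): β-rule — branch into ((q implies (q implies s)) or (r or r))  //  (((not p implies q) implies q) and r).
  branch 1 (add ((q implies (q implies s)) or (r or r))):
    ((q implies (q implies s)) or (r or r)): β-rule — branch into (q implies (q implies s))  //  (r or r).
      branch 1.1 (add (q implies (q implies s))):
        (q implies (q implies s)): β-rule — branch into not q  //  (q implies s).
          branch 1.1.1 (add not q):
            ○ open, literals {q=0}.
          branch 1.1.2 (add (q implies s)):
            (q implies s): β-rule — branch into not q  //  s.
              branch 1.1.2.1 (add not q):
                ○ open, literals {q=0}.
              branch 1.1.2.2 (add s):
                ○ open, literals {s=1}.
      branch 1.2 (add (r or r)):
        (r or r): β-rule — branch into r  //  r.
          branch 1.2.1 (add r):
            ○ open, literals {r=1}.
          branch 1.2.2 (add r):
            ○ open, literals {r=1}.
  branch 2 (add (((not p implies q) implies q) and r)):
    (((not p implies q) implies q) and r): α-rule — add ((not p implies q) implies q), r.
    ((not p implies q) implies q): β-rule — branch into not (not p implies q)  //  q.
      branch 2.1 (add not (not p implies q)):
        not (not p implies q): α-rule — add not p, not q.
        ○ open, literals {p=0, q=0, r=1}.
      branch 2.2 (add q):
        ○ open, literals {q=1, r=1}.
0 branches closed, 7 open.
Each open branch fixes some atoms; the unmentioned ones are free. Counting distinct full assignments: branch {q=0} (p, s, r) contributes 8 new; branch {q=0} (p, s, r) contributes 0 new; branch {s=1} (p, q, r) contributes 4 new; branch {r=1} (p, q, s) contributes 2 new; branch {r=1} (p, q, s) contributes 0 new; branch {p=0, q=0, r=1} (s) contributes 0 new; branch {q=1, r=1} (p, s) contributes 0 new. Total: 14.

14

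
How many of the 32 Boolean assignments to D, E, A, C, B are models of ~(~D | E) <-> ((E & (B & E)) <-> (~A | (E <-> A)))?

16

Initial set: {(~(~D | E) <-> ((E & (B & E)) <-> (~A | (E <-> A))))}.
(~(~D | E) <-> ((E & (B & E)) <-> (~A | (E <-> A)))): β-rule — branch into ~(~D | E), ((E & (B & E)) <-> (~A | (E <-> A)))  //  ~~(~D | E), ~((E & (B & E)) <-> (~A | (E <-> A))).
  branch 1 (add ~(~D | E), ((E & (B & E)) <-> (~A | (E <-> A)))):
    ~(~D | E): α-rule — add ~~D, ~E.
    ((E & (B & E)) <-> (~A | (E <-> A))): β-rule — branch into (E & (B & E)), (~A | (E <-> A))  //  ~(E & (B & E)), ~(~A | (E <-> A)).
      branch 1.1 (add (E & (B & E)), (~A | (E <-> A))):
        (E & (B & E)): α-rule — add E, (B & E).
        × closes — contains both E and ~E.
      branch 1.2 (add ~(E & (B & E)), ~(~A | (E <-> A))):
        ~(~A | (E <-> A)): α-rule — add ~~A, ~(E <-> A).
        ~(E & (B & E)): β-rule — branch into ~E  //  ~(B & E).
          branch 1.2.1 (add ~E):
            ~(E <-> A): β-rule — branch into E, ~A  //  ~E, A.
              branch 1.2.1.1 (add E, ~A):
                × closes — contains both E and ~E.
              branch 1.2.1.2 (add ~E, A):
                ○ open, literals {A=1, D=1, E=0}.
          branch 1.2.2 (add ~(B & E)):
            ~(E <-> A): β-rule — branch into E, ~A  //  ~E, A.
              branch 1.2.2.1 (add E, ~A):
                × closes — contains both E and ~E.
              branch 1.2.2.2 (add ~E, A):
                ~(B & E): β-rule — branch into ~B  //  ~E.
                  branch 1.2.2.2.1 (add ~B):
                    ○ open, literals {A=1, B=0, D=1, E=0}.
                  branch 1.2.2.2.2 (add ~E):
                    ○ open, literals {A=1, D=1, E=0}.
  branch 2 (add ~~(~D | E), ~((E & (B & E)) <-> (~A | (E <-> A)))):
    ~~(~D | E): β-rule — branch into ~D  //  E.
      branch 2.1 (add ~D):
        ~((E & (B & E)) <-> (~A | (E <-> A))): β-rule — branch into (E & (B & E)), ~(~A | (E <-> A))  //  ~(E & (B & E)), (~A | (E <-> A)).
          branch 2.1.1 (add (E & (B & E)), ~(~A | (E <-> A))):
            (E & (B & E)): α-rule — add E, (B & E).
            ~(~A | (E <-> A)): α-rule — add ~~A, ~(E <-> A).
            (B & E): α-rule — add B, E.
            ~(E <-> A): β-rule — branch into E, ~A  //  ~E, A.
              branch 2.1.1.1 (add E, ~A):
                × closes — contains both A and ~A.
              branch 2.1.1.2 (add ~E, A):
                × closes — contains both E and ~E.
          branch 2.1.2 (add ~(E & (B & E)), (~A | (E <-> A))):
            ~(E & (B & E)): β-rule — branch into ~E  //  ~(B & E).
              branch 2.1.2.1 (add ~E):
                (~A | (E <-> A)): β-rule — branch into ~A  //  (E <-> A).
                  branch 2.1.2.1.1 (add ~A):
                    ○ open, literals {A=0, D=0, E=0}.
                  branch 2.1.2.1.2 (add (E <-> A)):
                    (E <-> A): β-rule — branch into E, A  //  ~E, ~A.
                      branch 2.1.2.1.2.1 (add E, A):
                        × closes — contains both E and ~E.
                      branch 2.1.2.1.2.2 (add ~E, ~A):
                        ○ open, literals {A=0, D=0, E=0}.
              branch 2.1.2.2 (add ~(B & E)):
                (~A | (E <-> A)): β-rule — branch into ~A  //  (E <-> A).
                  branch 2.1.2.2.1 (add ~A):
                    ~(B & E): β-rule — branch into ~B  //  ~E.
                      branch 2.1.2.2.1.1 (add ~B):
                        ○ open, literals {A=0, B=0, D=0}.
                      branch 2.1.2.2.1.2 (add ~E):
                        ○ open, literals {A=0, D=0, E=0}.
                  branch 2.1.2.2.2 (add (E <-> A)):
                    ~(B & E): β-rule — branch into ~B  //  ~E.
                      branch 2.1.2.2.2.1 (add ~B):
                        (E <-> A): β-rule — branch into E, A  //  ~E, ~A.
                          branch 2.1.2.2.2.1.1 (add E, A):
                            ○ open, literals {A=1, B=0, D=0, E=1}.
                          branch 2.1.2.2.2.1.2 (add ~E, ~A):
                            ○ open, literals {A=0, B=0, D=0, E=0}.
                      branch 2.1.2.2.2.2 (add ~E):
                        (E <-> A): β-rule — branch into E, A  //  ~E, ~A.
                          branch 2.1.2.2.2.2.1 (add E, A):
                            × closes — contains both E and ~E.
                          branch 2.1.2.2.2.2.2 (add ~E, ~A):
                            ○ open, literals {A=0, D=0, E=0}.
      branch 2.2 (add E):
        ~((E & (B & E)) <-> (~A | (E <-> A))): β-rule — branch into (E & (B & E)), ~(~A | (E <-> A))  //  ~(E & (B & E)), (~A | (E <-> A)).
          branch 2.2.1 (add (E & (B & E)), ~(~A | (E <-> A))):
            (E & (B & E)): α-rule — add E, (B & E).
            ~(~A | (E <-> A)): α-rule — add ~~A, ~(E <-> A).
            (B & E): α-rule — add B, E.
            ~(E <-> A): β-rule — branch into E, ~A  //  ~E, A.
              branch 2.2.1.1 (add E, ~A):
                × closes — contains both A and ~A.
              branch 2.2.1.2 (add ~E, A):
                × closes — contains both E and ~E.
          branch 2.2.2 (add ~(E & (B & E)), (~A | (E <-> A))):
            ~(E & (B & E)): β-rule — branch into ~E  //  ~(B & E).
              branch 2.2.2.1 (add ~E):
                × closes — contains both E and ~E.
              branch 2.2.2.2 (add ~(B & E)):
                (~A | (E <-> A)): β-rule — branch into ~A  //  (E <-> A).
                  branch 2.2.2.2.1 (add ~A):
                    ~(B & E): β-rule — branch into ~B  //  ~E.
                      branch 2.2.2.2.1.1 (add ~B):
                        ○ open, literals {A=0, B=0, E=1}.
                      branch 2.2.2.2.1.2 (add ~E):
                        × closes — contains both E and ~E.
                  branch 2.2.2.2.2 (add (E <-> A)):
                    ~(B & E): β-rule — branch into ~B  //  ~E.
                      branch 2.2.2.2.2.1 (add ~B):
                        (E <-> A): β-rule — branch into E, A  //  ~E, ~A.
                          branch 2.2.2.2.2.1.1 (add E, A):
                            ○ open, literals {A=1, B=0, E=1}.
                          branch 2.2.2.2.2.1.2 (add ~E, ~A):
                            × closes — contains both E and ~E.
                      branch 2.2.2.2.2.2 (add ~E):
                        × closes — contains both E and ~E.
13 branches closed, 12 open.
Each open branch fixes some atoms; the unmentioned ones are free. Counting distinct full assignments: branch {A=1, D=1, E=0} (C, B) contributes 4 new; branch {A=1, B=0, D=1, E=0} (C) contributes 0 new; branch {A=1, D=1, E=0} (C, B) contributes 0 new; branch {A=0, D=0, E=0} (C, B) contributes 4 new; branch {A=0, D=0, E=0} (C, B) contributes 0 new; branch {A=0, B=0, D=0} (E, C) contributes 2 new; branch {A=0, D=0, E=0} (C, B) contributes 0 new; branch {A=1, B=0, D=0, E=1} (C) contributes 2 new; branch {A=0, B=0, D=0, E=0} (C) contributes 0 new; branch {A=0, D=0, E=0} (C, B) contributes 0 new; branch {A=0, B=0, E=1} (D, C) contributes 2 new; branch {A=1, B=0, E=1} (D, C) contributes 2 new. Total: 16.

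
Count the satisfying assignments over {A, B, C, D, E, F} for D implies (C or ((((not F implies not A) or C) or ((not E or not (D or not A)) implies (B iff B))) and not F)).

Initial set: {(D implies (C or ((((not F implies not A) or C) or ((not E or not (D or not A)) implies (B iff B))) and not F)))}.
(D implies (C or ((((not F implies not A) or C) or ((not E or not (D or not A)) implies (B iff B))) and not F))): β-rule — branch into not D  //  (C or ((((not F implies not A) or C) or ((not E or not (D or not A)) implies (B iff B))) and not F)).
  branch 1 (add not D):
    ○ open, literals {D=F}.
  branch 2 (add (C or ((((not F implies not A) or C) or ((not E or not (D or not A)) implies (B iff B))) and not F))):
    (C or ((((not F implies not A) or C) or ((not E or not (D or not A)) implies (B iff B))) and not F)): β-rule — branch into C  //  ((((not F implies not A) or C) or ((not E or not (D or not A)) implies (B iff B))) and not F).
      branch 2.1 (add C):
        ○ open, literals {C=T}.
      branch 2.2 (add ((((not F implies not A) or C) or ((not E or not (D or not A)) implies (B iff B))) and not F)):
        ((((not F implies not A) or C) or ((not E or not (D or not A)) implies (B iff B))) and not F): α-rule — add (((not F implies not A) or C) or ((not E or not (D or not A)) implies (B iff B))), not F.
        (((not F implies not A) or C) or ((not E or not (D or not A)) implies (B iff B))): β-rule — branch into ((not F implies not A) or C)  //  ((not E or not (D or not A)) implies (B iff B)).
          branch 2.2.1 (add ((not F implies not A) or C)):
            ((not F implies not A) or C): β-rule — branch into (not F implies not A)  //  C.
              branch 2.2.1.1 (add (not F implies not A)):
                (not F implies not A): β-rule — branch into not not F  //  not A.
                  branch 2.2.1.1.1 (add not not F):
                    × closes — contains both F and not F.
                  branch 2.2.1.1.2 (add not A):
                    ○ open, literals {A=F, F=F}.
              branch 2.2.1.2 (add C):
                ○ open, literals {C=T, F=F}.
          branch 2.2.2 (add ((not E or not (D or not A)) implies (B iff B))):
            ((not E or not (D or not A)) implies (B iff B)): β-rule — branch into not (not E or not (D or not A))  //  (B iff B).
              branch 2.2.2.1 (add not (not E or not (D or not A))):
                not (not E or not (D or not A)): α-rule — add not not E, not not (D or not A).
                not not (D or not A): β-rule — branch into D  //  not A.
                  branch 2.2.2.1.1 (add D):
                    ○ open, literals {D=T, E=T, F=F}.
                  branch 2.2.2.1.2 (add not A):
                    ○ open, literals {A=F, E=T, F=F}.
              branch 2.2.2.2 (add (B iff B)):
                (B iff B): β-rule — branch into B, B  //  not B, not B.
                  branch 2.2.2.2.1 (add B, B):
                    ○ open, literals {B=T, F=F}.
                  branch 2.2.2.2.2 (add not B, not B):
                    ○ open, literals {B=F, F=F}.
1 branch closed, 8 open.
Each open branch fixes some atoms; the unmentioned ones are free. Counting distinct full assignments: branch {D=F} (A, B, C, E, F) contributes 32 new; branch {C=T} (A, B, D, E, F) contributes 16 new; branch {A=F, F=F} (B, C, D, E) contributes 4 new; branch {C=T, F=F} (A, B, D, E) contributes 0 new; branch {D=T, E=T, F=F} (A, B, C) contributes 2 new; branch {A=F, E=T, F=F} (B, C, D) contributes 0 new; branch {B=T, F=F} (A, C, D, E) contributes 1 new; branch {B=F, F=F} (A, C, D, E) contributes 1 new. Total: 56.

56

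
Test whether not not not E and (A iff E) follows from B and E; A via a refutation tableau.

Initial set: {T (B and E); T A; F (not not not E and (A iff E))}.
T (B and E): α-rule — add T B, T E.
F (not not not E and (A iff E)): β-rule — branch into F not not not E  //  F (A iff E).
  branch 1 (add F not not not E):
    F not not not E: drop double negation, giving F not E.
    ○ open, literals {A=true, B=true, E=true}.
  branch 2 (add F (A iff E)):
    F (A iff E): β-rule — branch into T A, F E  //  F A, T E.
      branch 2.1 (add T A, F E):
        × closes — contains both E and not E.
      branch 2.2 (add F A, T E):
        × closes — contains both A and not A.
2 branches closed, 1 open.
An open branch gives a countermodel: A=true, B=true, E=true (unmentioned atoms arbitrary); the premises hold there but the conclusion fails.

No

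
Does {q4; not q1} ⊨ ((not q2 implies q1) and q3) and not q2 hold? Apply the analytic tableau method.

Initial set: {q4; not q1; not (((not q2 implies q1) and q3) and not q2)}.
not (((not q2 implies q1) and q3) and not q2): β-rule — branch into not ((not q2 implies q1) and q3)  //  not not q2.
  branch 1 (add not ((not q2 implies q1) and q3)):
    not ((not q2 implies q1) and q3): β-rule — branch into not (not q2 implies q1)  //  not q3.
      branch 1.1 (add not (not q2 implies q1)):
        not (not q2 implies q1): α-rule — add not q2, not q1.
        ○ open, literals {q1=false, q2=false, q4=true}.
      branch 1.2 (add not q3):
        ○ open, literals {q1=false, q3=false, q4=true}.
  branch 2 (add not not q2):
    ○ open, literals {q1=false, q2=true, q4=true}.
0 branches closed, 3 open.
An open branch gives a countermodel: q1=false, q2=false, q4=true (unmentioned atoms arbitrary); the premises hold there but the conclusion fails.

No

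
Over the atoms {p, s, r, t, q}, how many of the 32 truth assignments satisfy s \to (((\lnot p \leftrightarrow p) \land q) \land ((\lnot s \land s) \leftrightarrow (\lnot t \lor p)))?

16

Initial set: {(s \to (((\lnot p \leftrightarrow p) \land q) \land ((\lnot s \land s) \leftrightarrow (\lnot t \lor p))))}.
(s \to (((\lnot p \leftrightarrow p) \land q) \land ((\lnot s \land s) \leftrightarrow (\lnot t \lor p)))): β-rule — branch into \lnot s  //  (((\lnot p \leftrightarrow p) \land q) \land ((\lnot s \land s) \leftrightarrow (\lnot t \lor p))).
  branch 1 (add \lnot s):
    ○ open, literals {s=false}.
  branch 2 (add (((\lnot p \leftrightarrow p) \land q) \land ((\lnot s \land s) \leftrightarrow (\lnot t \lor p)))):
    (((\lnot p \leftrightarrow p) \land q) \land ((\lnot s \land s) \leftrightarrow (\lnot t \lor p))): α-rule — add ((\lnot p \leftrightarrow p) \land q), ((\lnot s \land s) \leftrightarrow (\lnot t \lor p)).
    ((\lnot p \leftrightarrow p) \land q): α-rule — add (\lnot p \leftrightarrow p), q.
    ((\lnot s \land s) \leftrightarrow (\lnot t \lor p)): β-rule — branch into (\lnot s \land s), (\lnot t \lor p)  //  \lnot (\lnot s \land s), \lnot (\lnot t \lor p).
      branch 2.1 (add (\lnot s \land s), (\lnot t \lor p)):
        (\lnot s \land s): α-rule — add \lnot s, s.
        × closes — contains both s and \lnot s.
      branch 2.2 (add \lnot (\lnot s \land s), \lnot (\lnot t \lor p)):
        \lnot (\lnot t \lor p): α-rule — add \lnot \lnot t, \lnot p.
        (\lnot p \leftrightarrow p): β-rule — branch into \lnot p, p  //  \lnot \lnot p, \lnot p.
          branch 2.2.1 (add \lnot p, p):
            × closes — contains both p and \lnot p.
          branch 2.2.2 (add \lnot \lnot p, \lnot p):
            × closes — contains both p and \lnot p.
3 branches closed, 1 open.
Each open branch fixes some atoms; the unmentioned ones are free. Counting distinct full assignments: branch {s=false} (p, r, t, q) contributes 16 new. Total: 16.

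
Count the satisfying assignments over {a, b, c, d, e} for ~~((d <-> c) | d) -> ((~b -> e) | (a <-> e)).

29

Initial set: {T (~~((d <-> c) | d) -> ((~b -> e) | (a <-> e)))}.
T (~~((d <-> c) | d) -> ((~b -> e) | (a <-> e))): β-rule — branch into F ~~((d <-> c) | d)  //  T ((~b -> e) | (a <-> e)).
  branch 1 (add F ~~((d <-> c) | d)):
    F ~~((d <-> c) | d): drop double negation, giving F ((d <-> c) | d).
    F ((d <-> c) | d): α-rule — add F (d <-> c), F d.
    F (d <-> c): β-rule — branch into T d, F c  //  F d, T c.
      branch 1.1 (add T d, F c):
        × closes — contains both d and ~d.
      branch 1.2 (add F d, T c):
        ○ open, literals {c=T, d=F}.
  branch 2 (add T ((~b -> e) | (a <-> e))):
    T ((~b -> e) | (a <-> e)): β-rule — branch into T (~b -> e)  //  T (a <-> e).
      branch 2.1 (add T (~b -> e)):
        T (~b -> e): β-rule — branch into F ~b  //  T e.
          branch 2.1.1 (add F ~b):
            ○ open, literals {b=T}.
          branch 2.1.2 (add T e):
            ○ open, literals {e=T}.
      branch 2.2 (add T (a <-> e)):
        T (a <-> e): β-rule — branch into T a, T e  //  F a, F e.
          branch 2.2.1 (add T a, T e):
            ○ open, literals {a=T, e=T}.
          branch 2.2.2 (add F a, F e):
            ○ open, literals {a=F, e=F}.
1 branch closed, 5 open.
Each open branch fixes some atoms; the unmentioned ones are free. Counting distinct full assignments: branch {c=T, d=F} (a, b, e) contributes 8 new; branch {b=T} (a, c, d, e) contributes 12 new; branch {e=T} (a, b, c, d) contributes 6 new; branch {a=T, e=T} (b, c, d) contributes 0 new; branch {a=F, e=F} (b, c, d) contributes 3 new. Total: 29.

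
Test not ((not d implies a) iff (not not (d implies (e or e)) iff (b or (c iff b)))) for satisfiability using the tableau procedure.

Satisfiable

Initial set: {not ((not d implies a) iff (not not (d implies (e or e)) iff (b or (c iff b))))}.
not ((not d implies a) iff (not not (d implies (e or e)) iff (b or (c iff b)))): β-rule — branch into (not d implies a), not (not not (d implies (e or e)) iff (b or (c iff b)))  //  not (not d implies a), (not not (d implies (e or e)) iff (b or (c iff b))).
  branch 1 (add (not d implies a), not (not not (d implies (e or e)) iff (b or (c iff b)))):
    (not d implies a): β-rule — branch into not not d  //  a.
      branch 1.1 (add not not d):
        not (not not (d implies (e or e)) iff (b or (c iff b))): β-rule — branch into not not (d implies (e or e)), not (b or (c iff b))  //  not not not (d implies (e or e)), (b or (c iff b)).
          branch 1.1.1 (add not not (d implies (e or e)), not (b or (c iff b))):
            not not (d implies (e or e)): drop double negation, giving (d implies (e or e)).
            not (b or (c iff b)): α-rule — add not b, not (c iff b).
            (d implies (e or e)): β-rule — branch into not d  //  (e or e).
              branch 1.1.1.1 (add not d):
                × closes — contains both d and not d.
              branch 1.1.1.2 (add (e or e)):
                not (c iff b): β-rule — branch into c, not b  //  not c, b.
                  branch 1.1.1.2.1 (add c, not b):
                    (e or e): β-rule — branch into e  //  e.
                      branch 1.1.1.2.1.1 (add e):
                        ○ open, literals {b=F, c=T, d=T, e=T}.
                      branch 1.1.1.2.1.2 (add e):
                        ○ open, literals {b=F, c=T, d=T, e=T}.
                  branch 1.1.1.2.2 (add not c, b):
                    × closes — contains both b and not b.
          branch 1.1.2 (add not not not (d implies (e or e)), (b or (c iff b))):
            not not not (d implies (e or e)): drop double negation, giving not (d implies (e or e)).
            not (d implies (e or e)): α-rule — add d, not (e or e).
            not (e or e): α-rule — add not e, not e.
            (b or (c iff b)): β-rule — branch into b  //  (c iff b).
              branch 1.1.2.1 (add b):
                ○ open, literals {b=T, d=T, e=F}.
              branch 1.1.2.2 (add (c iff b)):
                (c iff b): β-rule — branch into c, b  //  not c, not b.
                  branch 1.1.2.2.1 (add c, b):
                    ○ open, literals {b=T, c=T, d=T, e=F}.
                  branch 1.1.2.2.2 (add not c, not b):
                    ○ open, literals {b=F, c=F, d=T, e=F}.
      branch 1.2 (add a):
        not (not not (d implies (e or e)) iff (b or (c iff b))): β-rule — branch into not not (d implies (e or e)), not (b or (c iff b))  //  not not not (d implies (e or e)), (b or (c iff b)).
          branch 1.2.1 (add not not (d implies (e or e)), not (b or (c iff b))):
            not not (d implies (e or e)): drop double negation, giving (d implies (e or e)).
            not (b or (c iff b)): α-rule — add not b, not (c iff b).
            (d implies (e or e)): β-rule — branch into not d  //  (e or e).
              branch 1.2.1.1 (add not d):
                not (c iff b): β-rule — branch into c, not b  //  not c, b.
                  branch 1.2.1.1.1 (add c, not b):
                    ○ open, literals {a=T, b=F, c=T, d=F}.
                  branch 1.2.1.1.2 (add not c, b):
                    × closes — contains both b and not b.
              branch 1.2.1.2 (add (e or e)):
                not (c iff b): β-rule — branch into c, not b  //  not c, b.
                  branch 1.2.1.2.1 (add c, not b):
                    (e or e): β-rule — branch into e  //  e.
                      branch 1.2.1.2.1.1 (add e):
                        ○ open, literals {a=T, b=F, c=T, e=T}.
                      branch 1.2.1.2.1.2 (add e):
                        ○ open, literals {a=T, b=F, c=T, e=T}.
                  branch 1.2.1.2.2 (add not c, b):
                    × closes — contains both b and not b.
          branch 1.2.2 (add not not not (d implies (e or e)), (b or (c iff b))):
            not not not (d implies (e or e)): drop double negation, giving not (d implies (e or e)).
            not (d implies (e or e)): α-rule — add d, not (e or e).
            not (e or e): α-rule — add not e, not e.
            (b or (c iff b)): β-rule — branch into b  //  (c iff b).
              branch 1.2.2.1 (add b):
                ○ open, literals {a=T, b=T, d=T, e=F}.
              branch 1.2.2.2 (add (c iff b)):
                (c iff b): β-rule — branch into c, b  //  not c, not b.
                  branch 1.2.2.2.1 (add c, b):
                    ○ open, literals {a=T, b=T, c=T, d=T, e=F}.
                  branch 1.2.2.2.2 (add not c, not b):
                    ○ open, literals {a=T, b=F, c=F, d=T, e=F}.
  branch 2 (add not (not d implies a), (not not (d implies (e or e)) iff (b or (c iff b)))):
    not (not d implies a): α-rule — add not d, not a.
    (not not (d implies (e or e)) iff (b or (c iff b))): β-rule — branch into not not (d implies (e or e)), (b or (c iff b))  //  not not not (d implies (e or e)), not (b or (c iff b)).
      branch 2.1 (add not not (d implies (e or e)), (b or (c iff b))):
        not not (d implies (e or e)): drop double negation, giving (d implies (e or e)).
        (b or (c iff b)): β-rule — branch into b  //  (c iff b).
          branch 2.1.1 (add b):
            (d implies (e or e)): β-rule — branch into not d  //  (e or e).
              branch 2.1.1.1 (add not d):
                ○ open, literals {a=F, b=T, d=F}.
              branch 2.1.1.2 (add (e or e)):
                (e or e): β-rule — branch into e  //  e.
                  branch 2.1.1.2.1 (add e):
                    ○ open, literals {a=F, b=T, d=F, e=T}.
                  branch 2.1.1.2.2 (add e):
                    ○ open, literals {a=F, b=T, d=F, e=T}.
          branch 2.1.2 (add (c iff b)):
            (d implies (e or e)): β-rule — branch into not d  //  (e or e).
              branch 2.1.2.1 (add not d):
                (c iff b): β-rule — branch into c, b  //  not c, not b.
                  branch 2.1.2.1.1 (add c, b):
                    ○ open, literals {a=F, b=T, c=T, d=F}.
                  branch 2.1.2.1.2 (add not c, not b):
                    ○ open, literals {a=F, b=F, c=F, d=F}.
              branch 2.1.2.2 (add (e or e)):
                (c iff b): β-rule — branch into c, b  //  not c, not b.
                  branch 2.1.2.2.1 (add c, b):
                    (e or e): β-rule — branch into e  //  e.
                      branch 2.1.2.2.1.1 (add e):
                        ○ open, literals {a=F, b=T, c=T, d=F, e=T}.
                      branch 2.1.2.2.1.2 (add e):
                        ○ open, literals {a=F, b=T, c=T, d=F, e=T}.
                  branch 2.1.2.2.2 (add not c, not b):
                    (e or e): β-rule — branch into e  //  e.
                      branch 2.1.2.2.2.1 (add e):
                        ○ open, literals {a=F, b=F, c=F, d=F, e=T}.
                      branch 2.1.2.2.2.2 (add e):
                        ○ open, literals {a=F, b=F, c=F, d=F, e=T}.
      branch 2.2 (add not not not (d implies (e or e)), not (b or (c iff b))):
        not not not (d implies (e or e)): drop double negation, giving not (d implies (e or e)).
        not (b or (c iff b)): α-rule — add not b, not (c iff b).
        not (d implies (e or e)): α-rule — add d, not (e or e).
        × closes — contains both d and not d.
5 branches closed, 20 open.
An open branch gives a satisfying assignment: b=F, c=T, d=T, e=T.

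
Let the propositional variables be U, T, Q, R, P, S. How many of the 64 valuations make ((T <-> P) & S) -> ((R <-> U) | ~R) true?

Initial set: {(((T <-> P) & S) -> ((R <-> U) | ~R))}.
(((T <-> P) & S) -> ((R <-> U) | ~R)): β-rule — branch into ~((T <-> P) & S)  //  ((R <-> U) | ~R).
  branch 1 (add ~((T <-> P) & S)):
    ~((T <-> P) & S): β-rule — branch into ~(T <-> P)  //  ~S.
      branch 1.1 (add ~(T <-> P)):
        ~(T <-> P): β-rule — branch into T, ~P  //  ~T, P.
          branch 1.1.1 (add T, ~P):
            ○ open, literals {P=F, T=T}.
          branch 1.1.2 (add ~T, P):
            ○ open, literals {P=T, T=F}.
      branch 1.2 (add ~S):
        ○ open, literals {S=F}.
  branch 2 (add ((R <-> U) | ~R)):
    ((R <-> U) | ~R): β-rule — branch into (R <-> U)  //  ~R.
      branch 2.1 (add (R <-> U)):
        (R <-> U): β-rule — branch into R, U  //  ~R, ~U.
          branch 2.1.1 (add R, U):
            ○ open, literals {R=T, U=T}.
          branch 2.1.2 (add ~R, ~U):
            ○ open, literals {R=F, U=F}.
      branch 2.2 (add ~R):
        ○ open, literals {R=F}.
0 branches closed, 6 open.
Each open branch fixes some atoms; the unmentioned ones are free. Counting distinct full assignments: branch {P=F, T=T} (U, Q, R, S) contributes 16 new; branch {P=T, T=F} (U, Q, R, S) contributes 16 new; branch {S=F} (U, T, Q, R, P) contributes 16 new; branch {R=T, U=T} (T, Q, P, S) contributes 4 new; branch {R=F, U=F} (T, Q, P, S) contributes 4 new; branch {R=F} (U, T, Q, P, S) contributes 4 new. Total: 60.

60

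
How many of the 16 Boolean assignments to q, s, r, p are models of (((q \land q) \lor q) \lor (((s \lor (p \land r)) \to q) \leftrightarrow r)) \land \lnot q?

Initial set: {((((q \land q) \lor q) \lor (((s \lor (p \land r)) \to q) \leftrightarrow r)) \land \lnot q)}.
((((q \land q) \lor q) \lor (((s \lor (p \land r)) \to q) \leftrightarrow r)) \land \lnot q): α-rule — add (((q \land q) \lor q) \lor (((s \lor (p \land r)) \to q) \leftrightarrow r)), \lnot q.
(((q \land q) \lor q) \lor (((s \lor (p \land r)) \to q) \leftrightarrow r)): β-rule — branch into ((q \land q) \lor q)  //  (((s \lor (p \land r)) \to q) \leftrightarrow r).
  branch 1 (add ((q \land q) \lor q)):
    ((q \land q) \lor q): β-rule — branch into (q \land q)  //  q.
      branch 1.1 (add (q \land q)):
        (q \land q): α-rule — add q, q.
        × closes — contains both q and \lnot q.
      branch 1.2 (add q):
        × closes — contains both q and \lnot q.
  branch 2 (add (((s \lor (p \land r)) \to q) \leftrightarrow r)):
    (((s \lor (p \land r)) \to q) \leftrightarrow r): β-rule — branch into ((s \lor (p \land r)) \to q), r  //  \lnot ((s \lor (p \land r)) \to q), \lnot r.
      branch 2.1 (add ((s \lor (p \land r)) \to q), r):
        ((s \lor (p \land r)) \to q): β-rule — branch into \lnot (s \lor (p \land r))  //  q.
          branch 2.1.1 (add \lnot (s \lor (p \land r))):
            \lnot (s \lor (p \land r)): α-rule — add \lnot s, \lnot (p \land r).
            \lnot (p \land r): β-rule — branch into \lnot p  //  \lnot r.
              branch 2.1.1.1 (add \lnot p):
                ○ open, literals {p=false, q=false, r=true, s=false}.
              branch 2.1.1.2 (add \lnot r):
                × closes — contains both r and \lnot r.
          branch 2.1.2 (add q):
            × closes — contains both q and \lnot q.
      branch 2.2 (add \lnot ((s \lor (p \land r)) \to q), \lnot r):
        \lnot ((s \lor (p \land r)) \to q): α-rule — add (s \lor (p \land r)), \lnot q.
        (s \lor (p \land r)): β-rule — branch into s  //  (p \land r).
          branch 2.2.1 (add s):
            ○ open, literals {q=false, r=false, s=true}.
          branch 2.2.2 (add (p \land r)):
            (p \land r): α-rule — add p, r.
            × closes — contains both r and \lnot r.
5 branches closed, 2 open.
Each open branch fixes some atoms; the unmentioned ones are free. Counting distinct full assignments: branch {p=false, q=false, r=true, s=false} (none free) contributes 1 new; branch {q=false, r=false, s=true} (p) contributes 2 new. Total: 3.

3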